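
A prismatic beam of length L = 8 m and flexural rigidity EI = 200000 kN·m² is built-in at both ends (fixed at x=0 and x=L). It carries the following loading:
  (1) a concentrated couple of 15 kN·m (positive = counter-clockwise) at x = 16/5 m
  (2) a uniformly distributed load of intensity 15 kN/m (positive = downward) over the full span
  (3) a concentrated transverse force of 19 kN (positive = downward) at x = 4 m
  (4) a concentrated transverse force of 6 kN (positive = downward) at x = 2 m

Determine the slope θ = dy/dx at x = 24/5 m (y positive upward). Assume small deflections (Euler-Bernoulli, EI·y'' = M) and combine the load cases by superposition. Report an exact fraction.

θ(24/5) = 1367/6250000 rad

Load 1 — applied couple M₀=15 kN·m at a=16/5 m (b=L-a=24/5):
  θ_1 = (R_Ax²/2 - M_Ax - M₀(x-a))/EI  [x>a] with R_A=27/10, M_A=9/5 = ((27/10)·(24/5)²/2 - (9/5)·(24/5) - 15·((24/5)-(16/5)))/200000 = -3/390625 rad
Load 2 — uniform load w=15 kN/m over full span:
  θ_2 = -wx(L-x)(L-2x)/(12EI) = -15·(24/5)·(8-(24/5))·(8-2·(24/5))/(12·200000) = 12/78125 rad
Load 3 — point force P=19 kN at a=4 m (b=L-a=4):
  θ_3 = Pa²(L-x)(2bL-(3b+a)(L-x))/(2L³EI)  [x>a] = 19·4²·(8-(24/5))·(2·4·8-(3·4+4)·(8-(24/5)))/(2·8³·200000) = 19/312500 rad
Load 4 — point force P=6 kN at a=2 m (b=L-a=6):
  θ_4 = Pa²(L-x)(2bL-(3b+a)(L-x))/(2L³EI)  [x>a] = 6·2²·(8-(24/5))·(2·6·8-(3·6+2)·(8-(24/5)))/(2·8³·200000) = 3/250000 rad
Superposition: θ = Σ θ_i = 1367/6250000 rad ≈ 0.000219 rad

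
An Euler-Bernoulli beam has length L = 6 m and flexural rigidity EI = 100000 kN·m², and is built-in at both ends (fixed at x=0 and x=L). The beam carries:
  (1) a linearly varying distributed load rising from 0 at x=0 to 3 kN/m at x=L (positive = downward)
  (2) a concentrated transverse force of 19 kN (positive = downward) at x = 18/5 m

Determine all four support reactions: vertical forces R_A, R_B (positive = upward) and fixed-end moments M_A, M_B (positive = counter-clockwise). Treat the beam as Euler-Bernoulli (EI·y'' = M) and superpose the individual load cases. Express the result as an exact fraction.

R_A = 2347/250 kN, M_A = 1818/125 kN·m, R_B = 4653/250 kN, M_B = -2727/125 kN·m

Load 1 — triangular load w₀=3 kN/m (0→w₀ over full span):
  R_A = 3w₀L/20 = 3·3·6/20 = 27/10 kN
  M_A = w₀L²/30 = 3·6²/30 = 18/5 kN·m
  R_B = 7w₀L/20 = 7·3·6/20 = 63/10 kN
  M_B = -w₀L²/20 = -3·6²/20 = -27/5 kN·m
Load 2 — point force P=19 kN at a=18/5 m (b=L-a=12/5):
  R_A = Pb²(3a+b)/L³ = 19·(12/5)²·(3·(18/5)+(12/5))/6³ = 836/125 kN
  M_A = Pab²/L² = 19·(18/5)·(12/5)²/6² = 1368/125 kN·m
  R_B = Pa²(a+3b)/L³ = 19·(18/5)²·((18/5)+3·(12/5))/6³ = 1539/125 kN
  M_B = -Pa²b/L² = -19·(18/5)²·(12/5)/6² = -2052/125 kN·m
Superposition: R_A = 2347/250 kN, M_A = 1818/125 kN·m, R_B = 4653/250 kN, M_B = -2727/125 kN·m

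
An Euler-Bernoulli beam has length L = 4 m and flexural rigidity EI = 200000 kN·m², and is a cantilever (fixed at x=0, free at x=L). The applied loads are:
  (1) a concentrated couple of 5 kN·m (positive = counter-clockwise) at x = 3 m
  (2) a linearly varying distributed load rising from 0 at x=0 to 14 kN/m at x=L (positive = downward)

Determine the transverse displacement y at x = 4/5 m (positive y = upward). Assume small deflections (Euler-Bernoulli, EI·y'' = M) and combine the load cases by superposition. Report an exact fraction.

Load 1 — applied couple M₀=5 kN·m at a=3 m (b=L-a=1):
  y_1 = M₀x²/(2EI)  [x≤a] = 5·(4/5)²/(2·200000) = 1/125000 m
Load 2 — triangular load w₀=14 kN/m (0→w₀ over full span):
  y_2 = (w₀Lx³/12-w₀L²x²/6-w₀x⁵/(120L))/EI = (14·4·(4/5)³/12-14·4²·(4/5)²/6-14·(4/5)⁵/(120·4))/200000 = -15757/146484375 m
Superposition: y = Σ y_i = -116681/1171875000 m ≈ -0.000100 m

y(4/5) = -116681/1171875000 m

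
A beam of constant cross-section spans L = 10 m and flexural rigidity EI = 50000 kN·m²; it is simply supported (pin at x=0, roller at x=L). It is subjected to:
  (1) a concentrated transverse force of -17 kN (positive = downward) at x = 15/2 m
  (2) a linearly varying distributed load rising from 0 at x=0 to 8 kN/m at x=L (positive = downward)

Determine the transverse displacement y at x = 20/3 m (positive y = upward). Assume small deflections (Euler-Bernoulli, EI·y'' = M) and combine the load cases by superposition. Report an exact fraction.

y(20/3) = -10897/2332800 m

Load 1 — point force P=-17 kN at a=15/2 m (b=L-a=5/2):
  y_1 = -Pbx(L²-b²-x²)/(6LEI)  [x≤a] = -(-17)·(5/2)·(20/3)·(10²-(5/2)²-(20/3)²)/(6·10·50000) = 1207/259200 m
Load 2 — triangular load w₀=8 kN/m (0→w₀ over full span):
  y_2 = -w₀x(7L⁴-10L²x²+3x⁴)/(360LEI) = -8·(20/3)·(7·10⁴-10·10²·(20/3)²+3·(20/3)⁴)/(360·10·50000) = -34/3645 m
Superposition: y = Σ y_i = -10897/2332800 m ≈ -0.004671 m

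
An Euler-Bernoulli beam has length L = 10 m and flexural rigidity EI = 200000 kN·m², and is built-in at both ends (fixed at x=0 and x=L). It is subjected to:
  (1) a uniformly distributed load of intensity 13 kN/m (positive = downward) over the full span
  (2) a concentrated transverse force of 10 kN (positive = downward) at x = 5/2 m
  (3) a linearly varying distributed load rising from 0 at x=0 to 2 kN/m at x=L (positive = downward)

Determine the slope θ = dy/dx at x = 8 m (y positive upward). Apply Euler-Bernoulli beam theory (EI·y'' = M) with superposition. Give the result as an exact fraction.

Load 1 — uniform load w=13 kN/m over full span:
  θ_1 = -wx(L-x)(L-2x)/(12EI) = -13·8·(10-8)·(10-2·8)/(12·200000) = 13/25000 rad
Load 2 — point force P=10 kN at a=5/2 m (b=L-a=15/2):
  θ_2 = Pa²(L-x)(2bL-(3b+a)(L-x))/(2L³EI)  [x>a] = 10·(5/2)²·(10-8)·(2·(15/2)·10-(3·(15/2)+(5/2))·(10-8))/(2·10³·200000) = 1/32000 rad
Load 3 — triangular load w₀=2 kN/m (0→w₀ over full span):
  θ_3 = -w₀(2x(L-x)(L-2x)(x+2L)+x²(L-x)²)/(120LEI) = -2·(2·8·(10-8)·(10-2·8)·(8+2·10)+8²·(10-8)²)/(120·10·200000) = 2/46875 rad
Superposition: θ = Σ θ_i = 7127/12000000 rad ≈ 0.000594 rad

θ(8) = 7127/12000000 rad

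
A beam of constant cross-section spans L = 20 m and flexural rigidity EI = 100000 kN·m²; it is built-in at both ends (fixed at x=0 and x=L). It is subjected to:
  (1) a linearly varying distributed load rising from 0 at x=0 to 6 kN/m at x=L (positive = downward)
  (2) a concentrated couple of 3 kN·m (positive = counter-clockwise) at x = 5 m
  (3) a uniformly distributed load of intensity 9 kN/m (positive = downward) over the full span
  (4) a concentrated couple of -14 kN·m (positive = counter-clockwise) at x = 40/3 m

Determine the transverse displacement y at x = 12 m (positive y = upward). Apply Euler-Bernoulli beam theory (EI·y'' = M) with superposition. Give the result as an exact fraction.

Load 1 — triangular load w₀=6 kN/m (0→w₀ over full span):
  y_1 = -w₀x²(L-x)²(x+2L)/(120LEI) = -6·12²·(20-12)²·(12+2·20)/(120·20·100000) = -936/78125 m
Load 2 — applied couple M₀=3 kN·m at a=5 m (b=L-a=15):
  y_2 = (R_Ax³/6 - M_Ax²/2 - M₀(x-a)²/2)/EI  [x>a] with R_A=27/160, M_A=-9/16 = ((27/160)·12³/6 - (-9/16)·12²/2 - 3·(12-5)²/2)/100000 = 39/250000 m
Load 3 — uniform load w=9 kN/m over full span:
  y_3 = -wx²(L-x)²/(24EI) = -9·12²·(20-12)²/(24·100000) = -108/3125 m
Load 4 — applied couple M₀=-14 kN·m at a=40/3 m (b=L-a=20/3):
  y_4 = (R_Ax³/6 - M_Ax²/2)/EI  [x≤a] with R_A=-14/15, M_A=-14/3 = ((-14/15)·12³/6 - (-14/3)·12²/2)/100000 = 21/31250 m
Superposition: y = Σ y_i = -57141/1250000 m ≈ -0.045713 m

y(12) = -57141/1250000 m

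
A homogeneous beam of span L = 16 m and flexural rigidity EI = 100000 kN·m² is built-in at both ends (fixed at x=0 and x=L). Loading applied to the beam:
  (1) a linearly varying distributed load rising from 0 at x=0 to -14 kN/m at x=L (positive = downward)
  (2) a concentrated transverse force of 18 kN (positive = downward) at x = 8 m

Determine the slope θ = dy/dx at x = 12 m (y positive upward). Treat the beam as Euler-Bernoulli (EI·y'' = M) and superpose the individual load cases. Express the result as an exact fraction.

Load 1 — triangular load w₀=-14 kN/m (0→w₀ over full span):
  θ_1 = -w₀(2x(L-x)(L-2x)(x+2L)+x²(L-x)²)/(120LEI) = -(-14)·(2·12·(16-12)·(16-2·12)·(12+2·16)+12²·(16-12)²)/(120·16·100000) = -287/125000 rad
Load 2 — point force P=18 kN at a=8 m (b=L-a=8):
  θ_2 = Pa²(L-x)(2bL-(3b+a)(L-x))/(2L³EI)  [x>a] = 18·8²·(16-12)·(2·8·16-(3·8+8)·(16-12))/(2·16³·100000) = 9/12500 rad
Superposition: θ = Σ θ_i = -197/125000 rad ≈ -0.001576 rad

θ(12) = -197/125000 rad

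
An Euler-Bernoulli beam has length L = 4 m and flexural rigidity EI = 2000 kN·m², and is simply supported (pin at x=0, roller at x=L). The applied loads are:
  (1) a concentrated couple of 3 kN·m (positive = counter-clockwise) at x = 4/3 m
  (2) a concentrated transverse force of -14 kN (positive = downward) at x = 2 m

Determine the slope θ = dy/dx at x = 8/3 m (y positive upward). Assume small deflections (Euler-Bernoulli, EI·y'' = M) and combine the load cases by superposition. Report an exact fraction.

θ(8/3) = -19/4500 rad

Load 1 — applied couple M₀=3 kN·m at a=4/3 m (b=L-a=8/3):
  θ_1 = (M₀x²/(2L)-M₀(x-a)+C₁)/EI  [x>a] with C₁=M₀(3b²-L²)/(6L)=2/3 = (3·(8/3)²/(2·4)-3·((8/3)-(4/3))+(2/3))/2000 = -1/3000 rad
Load 2 — point force P=-14 kN at a=2 m (b=L-a=2):
  θ_2 = -Pa(2L²-6Lx+3x²+a²)/(6LEI)  [x>a] = -(-14)·2·(2·4²-6·4·(8/3)+3·(8/3)²+2²)/(6·4·2000) = -7/1800 rad
Superposition: θ = Σ θ_i = -19/4500 rad ≈ -0.004222 rad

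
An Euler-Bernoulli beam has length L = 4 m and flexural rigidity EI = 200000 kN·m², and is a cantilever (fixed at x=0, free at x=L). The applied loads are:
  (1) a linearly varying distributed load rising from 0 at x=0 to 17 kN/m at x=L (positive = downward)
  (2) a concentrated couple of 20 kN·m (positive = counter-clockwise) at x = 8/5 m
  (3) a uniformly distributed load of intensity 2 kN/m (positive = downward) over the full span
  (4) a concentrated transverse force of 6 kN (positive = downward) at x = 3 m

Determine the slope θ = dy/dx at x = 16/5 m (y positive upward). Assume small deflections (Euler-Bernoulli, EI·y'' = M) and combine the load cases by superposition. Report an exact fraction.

θ(16/5) = -282721/375000000 rad

Load 1 — triangular load w₀=17 kN/m (0→w₀ over full span):
  θ_1 = (w₀Lx²/4-w₀L²x/3-w₀x⁴/(24L))/EI = (17·4·(16/5)²/4-17·4²·(16/5)/3-17·(16/5)⁴/(24·4))/200000 = -3944/5859375 rad
Load 2 — applied couple M₀=20 kN·m at a=8/5 m (b=L-a=12/5):
  θ_2 = M₀a/EI  [x>a] = 20·(8/5)/200000 = 1/6250 rad
Load 3 — uniform load w=2 kN/m over full span:
  θ_3 = -wx(x²-3Lx+3L²)/(6EI) = -2·(16/5)·((16/5)²-3·4·(16/5)+3·4²)/(6·200000) = -124/1171875 rad
Load 4 — point force P=6 kN at a=3 m (b=L-a=1):
  θ_4 = -Pa²/(2EI)  [x>a] = -6·3²/(2·200000) = -27/200000 rad
Superposition: θ = Σ θ_i = -282721/375000000 rad ≈ -0.000754 rad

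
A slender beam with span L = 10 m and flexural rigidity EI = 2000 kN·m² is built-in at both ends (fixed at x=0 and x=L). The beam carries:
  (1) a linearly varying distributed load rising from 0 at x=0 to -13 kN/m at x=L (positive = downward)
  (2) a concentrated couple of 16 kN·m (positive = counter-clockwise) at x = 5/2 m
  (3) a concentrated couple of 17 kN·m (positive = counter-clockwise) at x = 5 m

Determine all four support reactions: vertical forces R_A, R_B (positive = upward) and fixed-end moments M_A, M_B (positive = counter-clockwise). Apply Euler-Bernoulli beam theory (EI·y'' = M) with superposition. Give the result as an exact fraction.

Load 1 — triangular load w₀=-13 kN/m (0→w₀ over full span):
  R_A = 3w₀L/20 = 3·(-13)·10/20 = -39/2 kN
  M_A = w₀L²/30 = (-13)·10²/30 = -130/3 kN·m
  R_B = 7w₀L/20 = 7·(-13)·10/20 = -91/2 kN
  M_B = -w₀L²/20 = -(-13)·10²/20 = 65 kN·m
Load 2 — applied couple M₀=16 kN·m at a=5/2 m (b=L-a=15/2):
  R_A = 6M₀ab/L³ = 6·16·(5/2)·(15/2)/10³ = 9/5 kN
  M_A = M₀b(2a-b)/L² = 16·(15/2)·(2·(5/2)-(15/2))/10² = -3 kN·m
  R_B = -6M₀ab/L³ = -6·16·(5/2)·(15/2)/10³ = -9/5 kN
  M_B = M₀a(2b-a)/L² = 16·(5/2)·(2·(15/2)-(5/2))/10² = 5 kN·m
Load 3 — applied couple M₀=17 kN·m at a=5 m (b=L-a=5):
  R_A = 6M₀ab/L³ = 6·17·5·5/10³ = 51/20 kN
  M_A = M₀b(2a-b)/L² = 17·5·(2·5-5)/10² = 17/4 kN·m
  R_B = -6M₀ab/L³ = -6·17·5·5/10³ = -51/20 kN
  M_B = M₀a(2b-a)/L² = 17·5·(2·5-5)/10² = 17/4 kN·m
Superposition: R_A = -303/20 kN, M_A = -505/12 kN·m, R_B = -997/20 kN, M_B = 297/4 kN·m

R_A = -303/20 kN, M_A = -505/12 kN·m, R_B = -997/20 kN, M_B = 297/4 kN·m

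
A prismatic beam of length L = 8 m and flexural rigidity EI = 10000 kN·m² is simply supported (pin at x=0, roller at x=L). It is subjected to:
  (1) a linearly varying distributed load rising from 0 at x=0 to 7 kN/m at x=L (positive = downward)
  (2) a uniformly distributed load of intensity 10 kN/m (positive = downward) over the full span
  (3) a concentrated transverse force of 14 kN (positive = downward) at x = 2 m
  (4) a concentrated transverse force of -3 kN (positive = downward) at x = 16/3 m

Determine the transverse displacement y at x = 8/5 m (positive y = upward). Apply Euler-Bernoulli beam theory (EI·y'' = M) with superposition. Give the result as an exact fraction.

Load 1 — triangular load w₀=7 kN/m (0→w₀ over full span):
  y_1 = -w₀x(7L⁴-10L²x²+3x⁴)/(360LEI) = -7·(8/5)·(7·8⁴-10·8²·(8/5)²+3·(8/5)⁴)/(360·8·10000) = -308224/29296875 m
Load 2 — uniform load w=10 kN/m over full span:
  y_2 = -wx(L³-2Lx²+x³)/(24EI) = -10·(8/5)·(8³-2·8·(8/5)²+(8/5)³)/(24·10000) = -7424/234375 m
Load 3 — point force P=14 kN at a=2 m (b=L-a=6):
  y_3 = -Pbx(L²-b²-x²)/(6LEI)  [x≤a] = -14·6·(8/5)·(8²-6²-(8/5)²)/(6·8·10000) = -1113/156250 m
Load 4 — point force P=-3 kN at a=16/3 m (b=L-a=8/3):
  y_4 = -Pbx(L²-b²-x²)/(6LEI)  [x≤a] = -(-3)·(8/3)·(8/5)·(8²-(8/3)²-(8/5)²)/(6·8·10000) = 3056/2109375 m
Superposition: y = Σ y_i = -25244407/527343750 m ≈ -0.047871 m

y(8/5) = -25244407/527343750 m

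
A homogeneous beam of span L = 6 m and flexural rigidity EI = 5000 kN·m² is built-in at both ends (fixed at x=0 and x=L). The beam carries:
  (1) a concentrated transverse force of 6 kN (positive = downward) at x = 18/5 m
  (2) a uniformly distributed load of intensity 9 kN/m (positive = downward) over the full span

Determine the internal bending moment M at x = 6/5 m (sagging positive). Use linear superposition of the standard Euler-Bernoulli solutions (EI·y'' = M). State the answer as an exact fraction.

Load 1 — point force P=6 kN at a=18/5 m (b=L-a=12/5):
  M_1 = Pb²(3a+b)x/L³ - Pab²/L²  [x≤a] = 6·(12/5)²·(3·(18/5)+(12/5))·(6/5)/6³ - 6·(18/5)·(12/5)²/6² = -576/625 kN·m
Load 2 — uniform load w=9 kN/m over full span:
  M_2 = wLx/2 - wL²/12 - wx²/2 = 9·6·(6/5)/2 - 9·6²/12 - 9·(6/5)²/2 = -27/25 kN·m
Superposition: M = Σ M_i = -1251/625 kN·m ≈ -2.001600 kN·m

M(6/5) = -1251/625 kN·m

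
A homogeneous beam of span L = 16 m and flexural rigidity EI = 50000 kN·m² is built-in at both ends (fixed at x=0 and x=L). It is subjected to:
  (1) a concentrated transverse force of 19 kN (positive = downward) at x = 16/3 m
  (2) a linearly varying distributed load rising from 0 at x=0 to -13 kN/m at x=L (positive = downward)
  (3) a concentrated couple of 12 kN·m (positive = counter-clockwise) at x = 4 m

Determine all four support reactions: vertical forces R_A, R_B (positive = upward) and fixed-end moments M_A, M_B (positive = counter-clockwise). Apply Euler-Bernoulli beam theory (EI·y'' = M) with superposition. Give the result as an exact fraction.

Load 1 — point force P=19 kN at a=16/3 m (b=L-a=32/3):
  R_A = Pb²(3a+b)/L³ = 19·(32/3)²·(3·(16/3)+(32/3))/16³ = 380/27 kN
  M_A = Pab²/L² = 19·(16/3)·(32/3)²/16² = 1216/27 kN·m
  R_B = Pa²(a+3b)/L³ = 19·(16/3)²·((16/3)+3·(32/3))/16³ = 133/27 kN
  M_B = -Pa²b/L² = -19·(16/3)²·(32/3)/16² = -608/27 kN·m
Load 2 — triangular load w₀=-13 kN/m (0→w₀ over full span):
  R_A = 3w₀L/20 = 3·(-13)·16/20 = -156/5 kN
  M_A = w₀L²/30 = (-13)·16²/30 = -1664/15 kN·m
  R_B = 7w₀L/20 = 7·(-13)·16/20 = -364/5 kN
  M_B = -w₀L²/20 = -(-13)·16²/20 = 832/5 kN·m
Load 3 — applied couple M₀=12 kN·m at a=4 m (b=L-a=12):
  R_A = 6M₀ab/L³ = 6·12·4·12/16³ = 27/32 kN
  M_A = M₀b(2a-b)/L² = 12·12·(2·4-12)/16² = -9/4 kN·m
  R_B = -6M₀ab/L³ = -6·12·4·12/16³ = -27/32 kN
  M_B = M₀a(2b-a)/L² = 12·4·(2·12-4)/16² = 15/4 kN·m
Superposition: R_A = -70339/4320 kN, M_A = -36799/540 kN·m, R_B = -296861/4320 kN, M_B = 79721/540 kN·m

R_A = -70339/4320 kN, M_A = -36799/540 kN·m, R_B = -296861/4320 kN, M_B = 79721/540 kN·m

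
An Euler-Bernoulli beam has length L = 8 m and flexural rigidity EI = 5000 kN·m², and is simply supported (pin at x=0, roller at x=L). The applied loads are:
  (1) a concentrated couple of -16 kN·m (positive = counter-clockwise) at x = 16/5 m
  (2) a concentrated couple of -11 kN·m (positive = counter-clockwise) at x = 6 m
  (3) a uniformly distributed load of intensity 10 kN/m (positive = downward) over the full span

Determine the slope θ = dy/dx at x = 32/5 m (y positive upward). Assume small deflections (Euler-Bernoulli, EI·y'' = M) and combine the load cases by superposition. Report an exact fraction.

θ(32/5) = 3313/100000 rad

Load 1 — applied couple M₀=-16 kN·m at a=16/5 m (b=L-a=24/5):
  θ_1 = (M₀x²/(2L)-M₀(x-a)+C₁)/EI  [x>a] with C₁=M₀(3b²-L²)/(6L)=-128/75 = ((-16)·(32/5)²/(2·8)-(-16)·((32/5)-(16/5))+(-128/75))/5000 = 16/9375 rad
Load 2 — applied couple M₀=-11 kN·m at a=6 m (b=L-a=2):
  θ_2 = (M₀x²/(2L)-M₀(x-a)+C₁)/EI  [x>a] with C₁=M₀(3b²-L²)/(6L)=143/12 = ((-11)·(32/5)²/(2·8)-(-11)·((32/5)-6)+(143/12))/5000 = -3553/1500000 rad
Load 3 — uniform load w=10 kN/m over full span:
  θ_3 = -w(L³-6Lx²+4x³)/(24EI) = -10·(8³-6·8·(32/5)²+4·(32/5)³)/(24·5000) = 528/15625 rad
Superposition: θ = Σ θ_i = 3313/100000 rad ≈ 0.033130 rad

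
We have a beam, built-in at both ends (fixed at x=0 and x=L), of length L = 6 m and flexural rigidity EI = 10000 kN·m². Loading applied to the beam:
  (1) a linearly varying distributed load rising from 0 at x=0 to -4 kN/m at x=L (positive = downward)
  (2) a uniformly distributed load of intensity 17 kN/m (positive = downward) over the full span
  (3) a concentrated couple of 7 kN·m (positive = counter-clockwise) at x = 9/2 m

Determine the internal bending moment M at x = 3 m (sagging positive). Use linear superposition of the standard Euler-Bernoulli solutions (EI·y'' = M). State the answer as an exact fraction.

M(3) = 97/4 kN·m

Load 1 — triangular load w₀=-4 kN/m (0→w₀ over full span):
  M_1 = 3w₀Lx/20 - w₀L²/30 - w₀x³/(6L) = 3·(-4)·6·3/20 - (-4)·6²/30 - (-4)·3³/(6·6) = -3 kN·m
Load 2 — uniform load w=17 kN/m over full span:
  M_2 = wLx/2 - wL²/12 - wx²/2 = 17·6·3/2 - 17·6²/12 - 17·3²/2 = 51/2 kN·m
Load 3 — applied couple M₀=7 kN·m at a=9/2 m (b=L-a=3/2):
  M_3 = R_Ax - M_A  [x≤a] with R_A=21/16, M_A=35/16 = (21/16)·3 - (35/16) = 7/4 kN·m
Superposition: M = Σ M_i = 97/4 kN·m ≈ 24.250000 kN·m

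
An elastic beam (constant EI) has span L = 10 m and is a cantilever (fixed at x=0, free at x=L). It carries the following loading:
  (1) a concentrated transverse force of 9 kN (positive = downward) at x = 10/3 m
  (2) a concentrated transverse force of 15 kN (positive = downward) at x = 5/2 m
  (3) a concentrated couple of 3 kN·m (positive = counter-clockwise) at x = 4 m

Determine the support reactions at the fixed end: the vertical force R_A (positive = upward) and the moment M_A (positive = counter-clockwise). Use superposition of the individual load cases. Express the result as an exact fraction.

R_A = 24 kN, M_A = 129/2 kN·m

Load 1 — point force P=9 kN at a=10/3 m (b=L-a=20/3):
  R_A = P = 9 kN
  M_A = Pa = 9·(10/3) = 30 kN·m
Load 2 — point force P=15 kN at a=5/2 m (b=L-a=15/2):
  R_A = P = 15 kN
  M_A = Pa = 15·(5/2) = 75/2 kN·m
Load 3 — applied couple M₀=3 kN·m at a=4 m (b=L-a=6):
  R_A = 0 kN
  M_A = -M₀ = -3 kN·m
Superposition: R_A = 24 kN, M_A = 129/2 kN·m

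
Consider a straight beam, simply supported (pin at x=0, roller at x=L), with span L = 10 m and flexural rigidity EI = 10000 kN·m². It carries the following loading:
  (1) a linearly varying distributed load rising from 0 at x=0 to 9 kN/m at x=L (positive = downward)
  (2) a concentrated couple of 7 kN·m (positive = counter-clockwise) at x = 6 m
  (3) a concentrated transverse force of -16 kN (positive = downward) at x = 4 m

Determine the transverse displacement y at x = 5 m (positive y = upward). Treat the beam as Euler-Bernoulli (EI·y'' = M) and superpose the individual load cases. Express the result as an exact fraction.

y(5) = -13777/480000 m

Load 1 — triangular load w₀=9 kN/m (0→w₀ over full span):
  y_1 = -w₀x(7L⁴-10L²x²+3x⁴)/(360LEI) = -9·5·(7·10⁴-10·10²·5²+3·5⁴)/(360·10·10000) = -15/256 m
Load 2 — applied couple M₀=7 kN·m at a=6 m (b=L-a=4):
  y_2 = (M₀x³/(6L)+C₁x)/EI  [x≤a] with C₁=M₀(3b²-L²)/(6L)=-91/15 = (7·5³/(6·10)+(-91/15)·5)/10000 = -63/40000 m
Load 3 — point force P=-16 kN at a=4 m (b=L-a=6):
  y_3 = -Pa(L-x)(2Lx-a²-x²)/(6LEI)  [x>a] = -(-16)·4·(10-5)·(2·10·5-4²-5²)/(6·10·10000) = 59/1875 m
Superposition: y = Σ y_i = -13777/480000 m ≈ -0.028702 m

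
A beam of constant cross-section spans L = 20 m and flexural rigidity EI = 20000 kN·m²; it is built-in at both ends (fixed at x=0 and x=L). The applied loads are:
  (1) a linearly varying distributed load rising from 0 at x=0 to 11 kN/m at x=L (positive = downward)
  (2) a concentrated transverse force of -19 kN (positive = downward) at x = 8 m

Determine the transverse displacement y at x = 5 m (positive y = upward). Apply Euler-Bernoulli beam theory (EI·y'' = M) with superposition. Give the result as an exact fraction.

Load 1 — triangular load w₀=11 kN/m (0→w₀ over full span):
  y_1 = -w₀x²(L-x)²(x+2L)/(120LEI) = -11·5²·(20-5)²·(5+2·20)/(120·20·20000) = -297/5120 m
Load 2 — point force P=-19 kN at a=8 m (b=L-a=12):
  y_2 = -Pb²x²(3aL-(3a+b)x)/(6L³EI)  [x≤a] = -(-19)·12²·5²·(3·8·20-(3·8+12)·5)/(6·20³·20000) = 171/8000 m
Superposition: y = Σ y_i = -4689/128000 m ≈ -0.036633 m

y(5) = -4689/128000 m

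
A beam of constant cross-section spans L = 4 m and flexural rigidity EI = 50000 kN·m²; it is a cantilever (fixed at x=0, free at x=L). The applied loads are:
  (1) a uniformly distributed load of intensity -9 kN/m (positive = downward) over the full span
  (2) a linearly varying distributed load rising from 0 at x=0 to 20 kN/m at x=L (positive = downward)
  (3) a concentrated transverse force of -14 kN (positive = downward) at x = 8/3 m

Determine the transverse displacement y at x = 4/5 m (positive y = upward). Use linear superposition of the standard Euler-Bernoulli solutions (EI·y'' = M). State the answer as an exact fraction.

Load 1 — uniform load w=-9 kN/m over full span:
  y_1 = -wx²(x²-4Lx+6L²)/(24EI) = -(-9)·(4/5)²·((4/5)²-4·4·(4/5)+6·4²)/(24·50000) = 786/1953125 m
Load 2 — triangular load w₀=20 kN/m (0→w₀ over full span):
  y_2 = (w₀Lx³/12-w₀L²x²/6-w₀x⁵/(120L))/EI = (20·4·(4/5)³/12-20·4²·(4/5)²/6-20·(4/5)⁵/(120·4))/50000 = -18008/29296875 m
Load 3 — point force P=-14 kN at a=8/3 m (b=L-a=4/3):
  y_3 = -Px²(3a-x)/(6EI)  [x≤a] = -(-14)·(4/5)²·(3·(8/3)-(4/5))/(6·50000) = 84/390625 m
Superposition: y = Σ y_i = 82/29296875 m ≈ 0.000003 m

y(4/5) = 82/29296875 m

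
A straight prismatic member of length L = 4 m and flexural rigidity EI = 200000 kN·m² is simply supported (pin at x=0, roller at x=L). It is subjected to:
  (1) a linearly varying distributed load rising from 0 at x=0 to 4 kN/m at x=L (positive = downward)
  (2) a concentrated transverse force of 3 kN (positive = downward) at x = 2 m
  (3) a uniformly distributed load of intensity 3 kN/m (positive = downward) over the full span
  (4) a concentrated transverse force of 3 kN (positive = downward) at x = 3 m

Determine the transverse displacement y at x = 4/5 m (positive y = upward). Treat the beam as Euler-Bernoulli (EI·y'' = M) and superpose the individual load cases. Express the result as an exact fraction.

y(4/5) = -1256681/18750000000 m

Load 1 — triangular load w₀=4 kN/m (0→w₀ over full span):
  y_1 = -w₀x(7L⁴-10L²x²+3x⁴)/(360LEI) = -4·(4/5)·(7·4⁴-10·4²·(4/5)²+3·(4/5)⁴)/(360·4·200000) = -2752/146484375 m
Load 2 — point force P=3 kN at a=2 m (b=L-a=2):
  y_2 = -Pbx(L²-b²-x²)/(6LEI)  [x≤a] = -3·2·(4/5)·(4²-2²-(4/5)²)/(6·4·200000) = -71/6250000 m
Load 3 — uniform load w=3 kN/m over full span:
  y_3 = -wx(L³-2Lx²+x³)/(24EI) = -3·(4/5)·(4³-2·4·(4/5)²+(4/5)³)/(24·200000) = -58/1953125 m
Load 4 — point force P=3 kN at a=3 m (b=L-a=1):
  y_4 = -Pbx(L²-b²-x²)/(6LEI)  [x≤a] = -3·1·(4/5)·(4²-1²-(4/5)²)/(6·4·200000) = -359/50000000 m
Superposition: y = Σ y_i = -1256681/18750000000 m ≈ -0.000067 m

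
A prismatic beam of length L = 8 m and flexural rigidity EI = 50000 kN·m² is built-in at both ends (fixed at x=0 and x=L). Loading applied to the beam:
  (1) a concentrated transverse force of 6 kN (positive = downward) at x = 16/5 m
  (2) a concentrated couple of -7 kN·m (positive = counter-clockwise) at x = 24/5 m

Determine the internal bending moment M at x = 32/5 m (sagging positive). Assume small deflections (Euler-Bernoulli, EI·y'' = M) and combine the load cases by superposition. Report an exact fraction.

Load 1 — point force P=6 kN at a=16/5 m (b=L-a=24/5):
  M_1 = Pa²(a+3b)(L-x)/L³ - Pa²b/L²  [x>a] = 6·(16/5)²·((16/5)+3·(24/5))·(8-(32/5))/8³ - 6·(16/5)²·(24/5)/8² = -768/625 kN·m
Load 2 — applied couple M₀=-7 kN·m at a=24/5 m (b=L-a=16/5):
  M_2 = R_Ax - M_A - M₀  [x>a] with R_A=-63/50, M_A=-56/25 = (-63/50)·(32/5) - (-56/25) - (-7) = 147/125 kN·m
Superposition: M = Σ M_i = -33/625 kN·m ≈ -0.052800 kN·m

M(32/5) = -33/625 kN·m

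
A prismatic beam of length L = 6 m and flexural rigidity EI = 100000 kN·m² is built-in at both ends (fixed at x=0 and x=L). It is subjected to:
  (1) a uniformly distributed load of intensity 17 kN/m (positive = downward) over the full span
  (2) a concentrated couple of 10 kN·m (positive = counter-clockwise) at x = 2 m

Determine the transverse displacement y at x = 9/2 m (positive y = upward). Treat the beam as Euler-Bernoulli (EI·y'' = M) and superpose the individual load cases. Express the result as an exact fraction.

y(9/2) = -3811/12800000 m

Load 1 — uniform load w=17 kN/m over full span:
  y_1 = -wx²(L-x)²/(24EI) = -17·(9/2)²·(6-(9/2))²/(24·100000) = -4131/12800000 m
Load 2 — applied couple M₀=10 kN·m at a=2 m (b=L-a=4):
  y_2 = (R_Ax³/6 - M_Ax²/2 - M₀(x-a)²/2)/EI  [x>a] with R_A=20/9, M_A=0 = ((20/9)·(9/2)³/6 - 0·(9/2)²/2 - 10·((9/2)-2)²/2)/100000 = 1/40000 m
Superposition: y = Σ y_i = -3811/12800000 m ≈ -0.000298 m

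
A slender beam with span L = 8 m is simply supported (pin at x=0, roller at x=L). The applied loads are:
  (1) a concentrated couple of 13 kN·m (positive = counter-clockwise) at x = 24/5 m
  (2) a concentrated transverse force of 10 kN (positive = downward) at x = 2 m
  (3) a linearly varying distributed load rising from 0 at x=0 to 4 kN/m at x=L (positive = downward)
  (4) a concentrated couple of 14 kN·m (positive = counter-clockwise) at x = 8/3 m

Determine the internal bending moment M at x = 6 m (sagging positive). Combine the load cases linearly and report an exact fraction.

Load 1 — applied couple M₀=13 kN·m at a=24/5 m (b=L-a=16/5):
  M_1 = M₀x/L - M₀  [x>a] = 13·6/8 - 13 = -13/4 kN·m
Load 2 — point force P=10 kN at a=2 m (b=L-a=6):
  M_2 = Pa(L-x)/L  [x>a] = 10·2·(8-6)/8 = 5 kN·m
Load 3 — triangular load w₀=4 kN/m (0→w₀ over full span):
  M_3 = w₀Lx/6 - w₀x³/(6L) = 4·8·6/6 - 4·6³/(6·8) = 14 kN·m
Load 4 — applied couple M₀=14 kN·m at a=8/3 m (b=L-a=16/3):
  M_4 = M₀x/L - M₀  [x>a] = 14·6/8 - 14 = -7/2 kN·m
Superposition: M = Σ M_i = 49/4 kN·m ≈ 12.250000 kN·m

M(6) = 49/4 kN·m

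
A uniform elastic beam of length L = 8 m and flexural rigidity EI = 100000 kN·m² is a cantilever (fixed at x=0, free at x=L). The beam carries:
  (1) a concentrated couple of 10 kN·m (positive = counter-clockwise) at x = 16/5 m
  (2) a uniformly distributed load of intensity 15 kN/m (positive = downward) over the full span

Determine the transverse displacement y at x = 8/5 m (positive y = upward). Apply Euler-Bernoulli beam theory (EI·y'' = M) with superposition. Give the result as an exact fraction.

y(8/5) = -2046/390625 m

Load 1 — applied couple M₀=10 kN·m at a=16/5 m (b=L-a=24/5):
  y_1 = M₀x²/(2EI)  [x≤a] = 10·(8/5)²/(2·100000) = 2/15625 m
Load 2 — uniform load w=15 kN/m over full span:
  y_2 = -wx²(x²-4Lx+6L²)/(24EI) = -15·(8/5)²·((8/5)²-4·8·(8/5)+6·8²)/(24·100000) = -2096/390625 m
Superposition: y = Σ y_i = -2046/390625 m ≈ -0.005238 m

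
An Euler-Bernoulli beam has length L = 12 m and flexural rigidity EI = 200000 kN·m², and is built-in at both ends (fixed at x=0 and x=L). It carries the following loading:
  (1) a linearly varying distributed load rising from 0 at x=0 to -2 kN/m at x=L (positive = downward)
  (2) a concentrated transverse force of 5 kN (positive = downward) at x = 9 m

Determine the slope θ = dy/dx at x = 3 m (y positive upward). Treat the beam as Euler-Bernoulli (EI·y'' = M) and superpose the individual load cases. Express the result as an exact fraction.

Load 1 — triangular load w₀=-2 kN/m (0→w₀ over full span):
  θ_1 = -w₀(2x(L-x)(L-2x)(x+2L)+x²(L-x)²)/(120LEI) = -(-2)·(2·3·(12-3)·(12-2·3)·(3+2·12)+3²·(12-3)²)/(120·12·200000) = 1053/16000000 rad
Load 2 — point force P=5 kN at a=9 m (b=L-a=3):
  θ_2 = -Pb²x(2aL-(3a+b)x)/(2L³EI)  [x≤a] = -5·3²·3·(2·9·12-(3·9+3)·3)/(2·12³·200000) = -63/2560000 rad
Superposition: θ = Σ θ_i = 2637/64000000 rad ≈ 0.000041 rad

θ(3) = 2637/64000000 rad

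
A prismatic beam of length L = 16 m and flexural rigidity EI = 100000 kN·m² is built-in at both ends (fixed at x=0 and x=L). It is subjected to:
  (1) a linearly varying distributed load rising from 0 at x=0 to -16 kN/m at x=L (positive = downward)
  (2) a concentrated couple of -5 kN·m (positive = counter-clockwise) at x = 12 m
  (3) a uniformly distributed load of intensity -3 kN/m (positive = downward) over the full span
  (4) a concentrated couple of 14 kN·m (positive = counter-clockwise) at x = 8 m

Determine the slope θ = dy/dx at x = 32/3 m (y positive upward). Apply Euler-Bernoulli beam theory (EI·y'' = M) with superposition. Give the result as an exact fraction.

θ(32/3) = -162793/60750000 rad

Load 1 — triangular load w₀=-16 kN/m (0→w₀ over full span):
  θ_1 = -w₀(2x(L-x)(L-2x)(x+2L)+x²(L-x)²)/(120LEI) = -(-16)·(2·(32/3)·(16-(32/3))·(16-2·(32/3))·((32/3)+2·16)+(32/3)²·(16-(32/3))²)/(120·16·100000) = -7168/3796875 rad
Load 2 — applied couple M₀=-5 kN·m at a=12 m (b=L-a=4):
  θ_2 = (R_Ax²/2 - M_Ax)/EI  [x≤a] with R_A=-45/128, M_A=-25/16 = ((-45/128)·(32/3)²/2 - (-25/16)·(32/3))/100000 = -1/30000 rad
Load 3 — uniform load w=-3 kN/m over full span:
  θ_3 = -wx(L-x)(L-2x)/(12EI) = -(-3)·(32/3)·(16-(32/3))·(16-2·(32/3))/(12·100000) = -64/84375 rad
Load 4 — applied couple M₀=14 kN·m at a=8 m (b=L-a=8):
  θ_4 = (R_Ax²/2 - M_Ax - M₀(x-a))/EI  [x>a] with R_A=21/16, M_A=7/2 = ((21/16)·(32/3)²/2 - (7/2)·(32/3) - 14·((32/3)-8))/100000 = 0 rad
Superposition: θ = Σ θ_i = -162793/60750000 rad ≈ -0.002680 rad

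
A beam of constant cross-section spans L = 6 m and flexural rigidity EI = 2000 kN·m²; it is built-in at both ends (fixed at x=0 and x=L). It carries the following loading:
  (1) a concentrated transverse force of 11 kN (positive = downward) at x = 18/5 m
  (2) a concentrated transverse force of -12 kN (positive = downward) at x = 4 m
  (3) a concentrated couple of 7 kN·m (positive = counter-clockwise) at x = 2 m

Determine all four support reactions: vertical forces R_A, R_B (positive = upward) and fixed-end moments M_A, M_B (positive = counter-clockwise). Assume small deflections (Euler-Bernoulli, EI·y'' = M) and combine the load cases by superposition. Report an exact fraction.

Load 1 — point force P=11 kN at a=18/5 m (b=L-a=12/5):
  R_A = Pb²(3a+b)/L³ = 11·(12/5)²·(3·(18/5)+(12/5))/6³ = 484/125 kN
  M_A = Pab²/L² = 11·(18/5)·(12/5)²/6² = 792/125 kN·m
  R_B = Pa²(a+3b)/L³ = 11·(18/5)²·((18/5)+3·(12/5))/6³ = 891/125 kN
  M_B = -Pa²b/L² = -11·(18/5)²·(12/5)/6² = -1188/125 kN·m
Load 2 — point force P=-12 kN at a=4 m (b=L-a=2):
  R_A = Pb²(3a+b)/L³ = (-12)·2²·(3·4+2)/6³ = -28/9 kN
  M_A = Pab²/L² = (-12)·4·2²/6² = -16/3 kN·m
  R_B = Pa²(a+3b)/L³ = (-12)·4²·(4+3·2)/6³ = -80/9 kN
  M_B = -Pa²b/L² = -(-12)·4²·2/6² = 32/3 kN·m
Load 3 — applied couple M₀=7 kN·m at a=2 m (b=L-a=4):
  R_A = 6M₀ab/L³ = 6·7·2·4/6³ = 14/9 kN
  M_A = M₀b(2a-b)/L² = 7·4·(2·2-4)/6² = 0 kN·m
  R_B = -6M₀ab/L³ = -6·7·2·4/6³ = -14/9 kN
  M_B = M₀a(2b-a)/L² = 7·2·(2·4-2)/6² = 7/3 kN·m
Superposition: R_A = 2606/1125 kN, M_A = 376/375 kN·m, R_B = -3731/1125 kN, M_B = 437/125 kN·m

R_A = 2606/1125 kN, M_A = 376/375 kN·m, R_B = -3731/1125 kN, M_B = 437/125 kN·m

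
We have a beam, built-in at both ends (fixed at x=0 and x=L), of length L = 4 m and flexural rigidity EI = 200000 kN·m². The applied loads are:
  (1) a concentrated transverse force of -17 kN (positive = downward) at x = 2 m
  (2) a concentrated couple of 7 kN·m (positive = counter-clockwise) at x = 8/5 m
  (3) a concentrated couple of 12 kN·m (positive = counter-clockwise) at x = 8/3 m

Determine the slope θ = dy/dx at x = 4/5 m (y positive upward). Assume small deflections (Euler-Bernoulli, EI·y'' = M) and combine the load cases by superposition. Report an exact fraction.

Load 1 — point force P=-17 kN at a=2 m (b=L-a=2):
  θ_1 = -Pb²x(2aL-(3a+b)x)/(2L³EI)  [x≤a] = -(-17)·2²·(4/5)·(2·2·4-(3·2+2)·(4/5))/(2·4³·200000) = 51/2500000 rad
Load 2 — applied couple M₀=7 kN·m at a=8/5 m (b=L-a=12/5):
  θ_2 = (R_Ax²/2 - M_Ax)/EI  [x≤a] with R_A=63/25, M_A=21/25 = ((63/25)·(4/5)²/2 - (21/25)·(4/5))/200000 = 21/31250000 rad
Load 3 — applied couple M₀=12 kN·m at a=8/3 m (b=L-a=4/3):
  θ_3 = (R_Ax²/2 - M_Ax)/EI  [x≤a] with R_A=4, M_A=4 = (4·(4/5)²/2 - 4·(4/5))/200000 = -3/312500 rad
Superposition: θ = Σ θ_i = 717/62500000 rad ≈ 0.000011 rad

θ(4/5) = 717/62500000 rad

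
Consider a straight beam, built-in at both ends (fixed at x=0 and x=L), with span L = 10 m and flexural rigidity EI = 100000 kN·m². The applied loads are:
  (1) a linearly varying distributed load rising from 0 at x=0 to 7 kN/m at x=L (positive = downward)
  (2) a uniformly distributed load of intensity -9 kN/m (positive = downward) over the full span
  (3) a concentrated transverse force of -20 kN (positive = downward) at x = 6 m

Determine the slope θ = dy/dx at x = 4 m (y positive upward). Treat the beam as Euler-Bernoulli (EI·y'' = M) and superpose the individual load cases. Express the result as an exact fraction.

θ(4) = 31/78125 rad

Load 1 — triangular load w₀=7 kN/m (0→w₀ over full span):
  θ_1 = -w₀(2x(L-x)(L-2x)(x+2L)+x²(L-x)²)/(120LEI) = -7·(2·4·(10-4)·(10-2·4)·(4+2·10)+4²·(10-4)²)/(120·10·100000) = -21/125000 rad
Load 2 — uniform load w=-9 kN/m over full span:
  θ_2 = -wx(L-x)(L-2x)/(12EI) = -(-9)·4·(10-4)·(10-2·4)/(12·100000) = 9/25000 rad
Load 3 — point force P=-20 kN at a=6 m (b=L-a=4):
  θ_3 = -Pb²x(2aL-(3a+b)x)/(2L³EI)  [x≤a] = -(-20)·4²·4·(2·6·10-(3·6+4)·4)/(2·10³·100000) = 16/78125 rad
Superposition: θ = Σ θ_i = 31/78125 rad ≈ 0.000397 rad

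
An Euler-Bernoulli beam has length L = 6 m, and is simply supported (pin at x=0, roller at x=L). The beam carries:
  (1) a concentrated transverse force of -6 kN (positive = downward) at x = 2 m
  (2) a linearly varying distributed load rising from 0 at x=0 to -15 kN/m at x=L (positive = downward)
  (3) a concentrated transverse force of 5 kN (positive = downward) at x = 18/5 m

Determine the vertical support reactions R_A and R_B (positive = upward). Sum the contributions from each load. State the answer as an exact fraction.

Load 1 — point force P=-6 kN at a=2 m (b=L-a=4):
  R_A = Pb/L = (-6)·4/6 = -4 kN
  R_B = Pa/L = (-6)·2/6 = -2 kN
Load 2 — triangular load w₀=-15 kN/m (0→w₀ over full span):
  R_A = w₀L/6 = (-15)·6/6 = -15 kN
  R_B = w₀L/3 = (-15)·6/3 = -30 kN
Load 3 — point force P=5 kN at a=18/5 m (b=L-a=12/5):
  R_A = Pb/L = 5·(12/5)/6 = 2 kN
  R_B = Pa/L = 5·(18/5)/6 = 3 kN
Superposition: R_A = -17 kN, R_B = -29 kN

R_A = -17 kN, R_B = -29 kN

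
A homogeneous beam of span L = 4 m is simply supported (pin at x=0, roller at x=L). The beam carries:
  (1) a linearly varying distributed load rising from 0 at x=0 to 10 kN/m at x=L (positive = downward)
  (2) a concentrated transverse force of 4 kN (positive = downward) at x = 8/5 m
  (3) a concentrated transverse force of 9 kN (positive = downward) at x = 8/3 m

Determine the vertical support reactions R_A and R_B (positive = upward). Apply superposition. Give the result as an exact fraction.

Load 1 — triangular load w₀=10 kN/m (0→w₀ over full span):
  R_A = w₀L/6 = 10·4/6 = 20/3 kN
  R_B = w₀L/3 = 10·4/3 = 40/3 kN
Load 2 — point force P=4 kN at a=8/5 m (b=L-a=12/5):
  R_A = Pb/L = 4·(12/5)/4 = 12/5 kN
  R_B = Pa/L = 4·(8/5)/4 = 8/5 kN
Load 3 — point force P=9 kN at a=8/3 m (b=L-a=4/3):
  R_A = Pb/L = 9·(4/3)/4 = 3 kN
  R_B = Pa/L = 9·(8/3)/4 = 6 kN
Superposition: R_A = 181/15 kN, R_B = 314/15 kN

R_A = 181/15 kN, R_B = 314/15 kN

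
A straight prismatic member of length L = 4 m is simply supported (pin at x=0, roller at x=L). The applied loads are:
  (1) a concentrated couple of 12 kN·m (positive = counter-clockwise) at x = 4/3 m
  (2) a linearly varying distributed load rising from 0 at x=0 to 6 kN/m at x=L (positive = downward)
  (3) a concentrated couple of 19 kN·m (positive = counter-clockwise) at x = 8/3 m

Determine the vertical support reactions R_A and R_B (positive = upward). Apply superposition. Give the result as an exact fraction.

Load 1 — applied couple M₀=12 kN·m at a=4/3 m (b=L-a=8/3):
  R_A = M₀/L = 12/4 = 3 kN
  R_B = -M₀/L = -12/4 = -3 kN
Load 2 — triangular load w₀=6 kN/m (0→w₀ over full span):
  R_A = w₀L/6 = 6·4/6 = 4 kN
  R_B = w₀L/3 = 6·4/3 = 8 kN
Load 3 — applied couple M₀=19 kN·m at a=8/3 m (b=L-a=4/3):
  R_A = M₀/L = 19/4 kN
  R_B = -M₀/L = -19/4 kN
Superposition: R_A = 47/4 kN, R_B = 1/4 kN

R_A = 47/4 kN, R_B = 1/4 kN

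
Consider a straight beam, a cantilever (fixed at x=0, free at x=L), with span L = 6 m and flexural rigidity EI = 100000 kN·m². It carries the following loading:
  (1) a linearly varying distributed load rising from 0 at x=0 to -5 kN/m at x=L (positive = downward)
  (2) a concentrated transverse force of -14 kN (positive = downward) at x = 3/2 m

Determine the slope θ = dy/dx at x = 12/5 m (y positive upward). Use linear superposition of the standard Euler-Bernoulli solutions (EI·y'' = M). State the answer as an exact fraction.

Load 1 — triangular load w₀=-5 kN/m (0→w₀ over full span):
  θ_1 = (w₀Lx²/4-w₀L²x/3-w₀x⁴/(24L))/EI = ((-5)·6·(12/5)²/4-(-5)·6²·(12/5)/3-(-5)·(12/5)⁴/(24·6))/100000 = 1593/1562500 rad
Load 2 — point force P=-14 kN at a=3/2 m (b=L-a=9/2):
  θ_2 = -Pa²/(2EI)  [x>a] = -(-14)·(3/2)²/(2·100000) = 63/400000 rad
Superposition: θ = Σ θ_i = 58851/50000000 rad ≈ 0.001177 rad

θ(12/5) = 58851/50000000 rad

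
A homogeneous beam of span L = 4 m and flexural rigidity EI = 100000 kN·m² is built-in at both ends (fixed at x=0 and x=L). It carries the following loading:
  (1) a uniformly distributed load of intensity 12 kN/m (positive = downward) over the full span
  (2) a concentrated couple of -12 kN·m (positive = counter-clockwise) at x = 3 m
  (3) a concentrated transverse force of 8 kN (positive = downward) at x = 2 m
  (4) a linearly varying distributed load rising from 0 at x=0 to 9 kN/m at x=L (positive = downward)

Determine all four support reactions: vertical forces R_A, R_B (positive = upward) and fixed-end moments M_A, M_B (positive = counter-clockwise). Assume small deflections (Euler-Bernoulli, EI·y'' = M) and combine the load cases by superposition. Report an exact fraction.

Load 1 — uniform load w=12 kN/m over full span:
  R_A = wL/2 = 12·4/2 = 24 kN
  M_A = wL²/12 = 12·4²/12 = 16 kN·m
  R_B = wL/2 = 12·4/2 = 24 kN
  M_B = -wL²/12 = -12·4²/12 = -16 kN·m
Load 2 — applied couple M₀=-12 kN·m at a=3 m (b=L-a=1):
  R_A = 6M₀ab/L³ = 6·(-12)·3·1/4³ = -27/8 kN
  M_A = M₀b(2a-b)/L² = (-12)·1·(2·3-1)/4² = -15/4 kN·m
  R_B = -6M₀ab/L³ = -6·(-12)·3·1/4³ = 27/8 kN
  M_B = M₀a(2b-a)/L² = (-12)·3·(2·1-3)/4² = 9/4 kN·m
Load 3 — point force P=8 kN at a=2 m (b=L-a=2):
  R_A = Pb²(3a+b)/L³ = 8·2²·(3·2+2)/4³ = 4 kN
  M_A = Pab²/L² = 8·2·2²/4² = 4 kN·m
  R_B = Pa²(a+3b)/L³ = 8·2²·(2+3·2)/4³ = 4 kN
  M_B = -Pa²b/L² = -8·2²·2/4² = -4 kN·m
Load 4 — triangular load w₀=9 kN/m (0→w₀ over full span):
  R_A = 3w₀L/20 = 3·9·4/20 = 27/5 kN
  M_A = w₀L²/30 = 9·4²/30 = 24/5 kN·m
  R_B = 7w₀L/20 = 7·9·4/20 = 63/5 kN
  M_B = -w₀L²/20 = -9·4²/20 = -36/5 kN·m
Superposition: R_A = 1201/40 kN, M_A = 421/20 kN·m, R_B = 1759/40 kN, M_B = -499/20 kN·m

R_A = 1201/40 kN, M_A = 421/20 kN·m, R_B = 1759/40 kN, M_B = -499/20 kN·m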